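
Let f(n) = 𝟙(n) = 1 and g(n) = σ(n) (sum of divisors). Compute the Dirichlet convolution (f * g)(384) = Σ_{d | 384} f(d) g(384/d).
(𝟙 * σ)(384) = 2510

Divisors of 384: [1, 2, 3, 4, 6, 8, 12, 16, 24, 32, 48, 64, 96, 128, 192, 384]. For each d | 384:
  d = 1: 𝟙(1) · σ(384/1) = 1 · 1020 = 1020
  d = 2: 𝟙(2) · σ(384/2) = 1 · 508 = 508
  d = 3: 𝟙(3) · σ(384/3) = 1 · 255 = 255
  d = 4: 𝟙(4) · σ(384/4) = 1 · 252 = 252
  d = 6: 𝟙(6) · σ(384/6) = 1 · 127 = 127
  d = 8: 𝟙(8) · σ(384/8) = 1 · 124 = 124
  d = 12: 𝟙(12) · σ(384/12) = 1 · 63 = 63
  d = 16: 𝟙(16) · σ(384/16) = 1 · 60 = 60
  d = 24: 𝟙(24) · σ(384/24) = 1 · 31 = 31
  d = 32: 𝟙(32) · σ(384/32) = 1 · 28 = 28
  d = 48: 𝟙(48) · σ(384/48) = 1 · 15 = 15
  d = 64: 𝟙(64) · σ(384/64) = 1 · 12 = 12
  d = 96: 𝟙(96) · σ(384/96) = 1 · 7 = 7
  d = 128: 𝟙(128) · σ(384/128) = 1 · 4 = 4
  d = 192: 𝟙(192) · σ(384/192) = 1 · 3 = 3
  d = 384: 𝟙(384) · σ(384/384) = 1 · 1 = 1
Summing: (𝟙 * σ)(384) = 1020 + 508 + 255 + 252 + 127 + 124 + 63 + 60 + 31 + 28 + 15 + 12 + 7 + 4 + 3 + 1 = 2510.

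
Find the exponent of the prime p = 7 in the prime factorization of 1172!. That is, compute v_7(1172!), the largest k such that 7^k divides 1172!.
v_7(1172!) = 193

Legendre's formula: v_p(n!) = Σ_{k ≥ 1} ⌊n / p^k⌋. For p = 7, n = 1172, the terms are:
  ⌊1172/7^1⌋ = ⌊1172/7⌋ = 167
  ⌊1172/7^2⌋ = ⌊1172/49⌋ = 23
  ⌊1172/7^3⌋ = ⌊1172/343⌋ = 3
(the next term ⌊1172/7^4⌋ = 0, terminating the sum). Summing: v_7(1172!) = 167 + 23 + 3 = 193.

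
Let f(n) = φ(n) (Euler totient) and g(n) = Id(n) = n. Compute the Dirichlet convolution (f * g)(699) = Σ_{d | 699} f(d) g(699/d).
(φ * Id)(699) = 2325

Divisors of 699: [1, 3, 233, 699]. For each d | 699:
  d = 1: φ(1) · Id(699/1) = 1 · 699 = 699
  d = 3: φ(3) · Id(699/3) = 2 · 233 = 466
  d = 233: φ(233) · Id(699/233) = 232 · 3 = 696
  d = 699: φ(699) · Id(699/699) = 464 · 1 = 464
Summing: (φ * Id)(699) = 699 + 466 + 696 + 464 = 2325.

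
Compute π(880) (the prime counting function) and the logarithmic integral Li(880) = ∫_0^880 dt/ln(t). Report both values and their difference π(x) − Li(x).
π(880) = 151;  Li(880) ≈ 160.08;  π(x) − Li(x) ≈ -9.08.

Direct count of primes ≤ 880 gives π(880) = 151. Numerical evaluation of the logarithmic integral gives Li(880) ≈ 160.08. The difference π(x) − Li(x) ≈ -9.08 is typically negative for small/moderate x (Li(x) overestimates), though Littlewood's theorem shows this sign changes infinitely often.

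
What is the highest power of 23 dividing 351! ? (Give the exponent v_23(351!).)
v_23(351!) = 15

Legendre's formula: v_p(n!) = Σ_{k ≥ 1} ⌊n / p^k⌋. For p = 23, n = 351, the terms are:
  ⌊351/23^1⌋ = ⌊351/23⌋ = 15
(the next term ⌊351/23^2⌋ = 0, terminating the sum). Summing: v_23(351!) = 15 = 15.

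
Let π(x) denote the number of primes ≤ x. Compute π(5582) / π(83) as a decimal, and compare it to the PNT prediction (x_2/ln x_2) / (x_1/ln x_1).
π(5582)/π(83) = 737/23 ≈ 32.0435;  PNT prediction ≈ 34.4465.

π(83) = 23 and π(5582) = 737, so π(5582)/π(83) ≈ 32.0435. The PNT-predicted ratio is (5582/ln(5582)) / (83/ln(83)) ≈ 34.4465. The two agree to within a few percent, as expected.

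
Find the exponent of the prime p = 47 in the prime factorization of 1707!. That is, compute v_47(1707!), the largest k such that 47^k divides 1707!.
v_47(1707!) = 36

Legendre's formula: v_p(n!) = Σ_{k ≥ 1} ⌊n / p^k⌋. For p = 47, n = 1707, the terms are:
  ⌊1707/47^1⌋ = ⌊1707/47⌋ = 36
(the next term ⌊1707/47^2⌋ = 0, terminating the sum). Summing: v_47(1707!) = 36 = 36.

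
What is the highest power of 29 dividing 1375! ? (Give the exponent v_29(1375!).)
v_29(1375!) = 48

Legendre's formula: v_p(n!) = Σ_{k ≥ 1} ⌊n / p^k⌋. For p = 29, n = 1375, the terms are:
  ⌊1375/29^1⌋ = ⌊1375/29⌋ = 47
  ⌊1375/29^2⌋ = ⌊1375/841⌋ = 1
(the next term ⌊1375/29^3⌋ = 0, terminating the sum). Summing: v_29(1375!) = 47 + 1 = 48.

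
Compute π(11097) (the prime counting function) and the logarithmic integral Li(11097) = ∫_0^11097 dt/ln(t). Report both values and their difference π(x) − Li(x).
π(11097) = 1345;  Li(11097) ≈ 1364.56;  π(x) − Li(x) ≈ -19.56.

Direct count of primes ≤ 11097 gives π(11097) = 1345. Numerical evaluation of the logarithmic integral gives Li(11097) ≈ 1364.56. The difference π(x) − Li(x) ≈ -19.56 is typically negative for small/moderate x (Li(x) overestimates), though Littlewood's theorem shows this sign changes infinitely often.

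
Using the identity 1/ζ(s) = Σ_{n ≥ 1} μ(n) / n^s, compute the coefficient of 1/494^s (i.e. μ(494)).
μ(494) = -1

Factor n = 494 = 2 · 13 · 19. μ(n) = 0 if any exponent ≥ 2 (not squarefree); otherwise μ(n) = (−1)^{ω(n)} where ω(n) is the number of distinct prime factors. Applying: μ(494) = -1.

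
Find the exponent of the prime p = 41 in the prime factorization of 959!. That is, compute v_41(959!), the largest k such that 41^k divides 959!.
v_41(959!) = 23

Legendre's formula: v_p(n!) = Σ_{k ≥ 1} ⌊n / p^k⌋. For p = 41, n = 959, the terms are:
  ⌊959/41^1⌋ = ⌊959/41⌋ = 23
(the next term ⌊959/41^2⌋ = 0, terminating the sum). Summing: v_41(959!) = 23 = 23.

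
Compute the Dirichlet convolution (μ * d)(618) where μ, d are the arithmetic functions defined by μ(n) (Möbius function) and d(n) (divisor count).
(μ * d)(618) = 1

Divisors of 618: [1, 2, 3, 6, 103, 206, 309, 618]. For each d | 618:
  d = 1: μ(1) · d(618/1) = 1 · 8 = 8
  d = 2: μ(2) · d(618/2) = -1 · 4 = -4
  d = 3: μ(3) · d(618/3) = -1 · 4 = -4
  d = 6: μ(6) · d(618/6) = 1 · 2 = 2
  d = 103: μ(103) · d(618/103) = -1 · 4 = -4
  d = 206: μ(206) · d(618/206) = 1 · 2 = 2
  d = 309: μ(309) · d(618/309) = 1 · 2 = 2
  d = 618: μ(618) · d(618/618) = -1 · 1 = -1
Summing: (μ * d)(618) = 8 + -4 + -4 + 2 + -4 + 2 + 2 + -1 = 1.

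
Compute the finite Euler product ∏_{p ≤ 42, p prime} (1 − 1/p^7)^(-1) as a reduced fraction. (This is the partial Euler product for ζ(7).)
∏ = 15214693740861659022327238853367449744246233642110123338337250729020413243663439716160625/15088713883430430558353749276068876125470859484627961166255440580167365026798140387704832

The primes p ≤ 42 are [2, 3, 5, 7, 11, 13, 17, 19, 23, 29, 31, 37, 41]. For each prime, (1 − 1/p^7)^(-1) = p^7 / (p^7 − 1). The product is (1 − 1/2^7)^(-1), (1 − 1/3^7)^(-1), (1 − 1/5^7)^(-1), (1 − 1/7^7)^(-1), (1 − 1/11^7)^(-1), (1 − 1/13^7)^(-1), (1 − 1/17^7)^(-1), (1 − 1/19^7)^(-1), (1 − 1/23^7)^(-1), (1 − 1/29^7)^(-1), (1 − 1/31^7)^(-1), (1 − 1/37^7)^(-1), (1 − 1/41^7)^(-1) = ∏ p^7 / (p^7 − 1) = 15214693740861659022327238853367449744246233642110123338337250729020413243663439716160625/15088713883430430558353749276068876125470859484627961166255440580167365026798140387704832.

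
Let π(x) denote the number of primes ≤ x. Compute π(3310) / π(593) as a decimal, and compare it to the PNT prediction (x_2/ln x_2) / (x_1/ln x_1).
π(3310)/π(593) = 465/108 ≈ 4.3056;  PNT prediction ≈ 4.3975.

π(593) = 108 and π(3310) = 465, so π(3310)/π(593) ≈ 4.3056. The PNT-predicted ratio is (3310/ln(3310)) / (593/ln(593)) ≈ 4.3975. The two agree to within a few percent, as expected.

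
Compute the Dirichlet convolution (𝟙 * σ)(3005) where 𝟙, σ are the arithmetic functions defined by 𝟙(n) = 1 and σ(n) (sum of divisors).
(𝟙 * σ)(3005) = 4221

Divisors of 3005: [1, 5, 601, 3005]. For each d | 3005:
  d = 1: 𝟙(1) · σ(3005/1) = 1 · 3612 = 3612
  d = 5: 𝟙(5) · σ(3005/5) = 1 · 602 = 602
  d = 601: 𝟙(601) · σ(3005/601) = 1 · 6 = 6
  d = 3005: 𝟙(3005) · σ(3005/3005) = 1 · 1 = 1
Summing: (𝟙 * σ)(3005) = 3612 + 602 + 6 + 1 = 4221.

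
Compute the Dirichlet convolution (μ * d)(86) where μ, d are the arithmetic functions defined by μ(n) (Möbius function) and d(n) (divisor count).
(μ * d)(86) = 1

Divisors of 86: [1, 2, 43, 86]. For each d | 86:
  d = 1: μ(1) · d(86/1) = 1 · 4 = 4
  d = 2: μ(2) · d(86/2) = -1 · 2 = -2
  d = 43: μ(43) · d(86/43) = -1 · 2 = -2
  d = 86: μ(86) · d(86/86) = 1 · 1 = 1
Summing: (μ * d)(86) = 4 + -2 + -2 + 1 = 1.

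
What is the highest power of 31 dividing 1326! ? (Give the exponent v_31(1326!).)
v_31(1326!) = 43

Legendre's formula: v_p(n!) = Σ_{k ≥ 1} ⌊n / p^k⌋. For p = 31, n = 1326, the terms are:
  ⌊1326/31^1⌋ = ⌊1326/31⌋ = 42
  ⌊1326/31^2⌋ = ⌊1326/961⌋ = 1
(the next term ⌊1326/31^3⌋ = 0, terminating the sum). Summing: v_31(1326!) = 42 + 1 = 43.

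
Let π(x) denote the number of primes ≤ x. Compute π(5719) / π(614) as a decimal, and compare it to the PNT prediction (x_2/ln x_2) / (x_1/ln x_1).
π(5719)/π(614) = 753/112 ≈ 6.7232;  PNT prediction ≈ 6.9118.

π(614) = 112 and π(5719) = 753, so π(5719)/π(614) ≈ 6.7232. The PNT-predicted ratio is (5719/ln(5719)) / (614/ln(614)) ≈ 6.9118. The two agree to within a few percent, as expected.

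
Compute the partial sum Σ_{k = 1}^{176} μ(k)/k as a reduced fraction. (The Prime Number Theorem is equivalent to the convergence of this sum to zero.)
Σ μ(k)/k = -291895861671370214401988773976597804369856804354890517841750669749/27764983964554203230141949225149376041830084932479143674493613998285

Values of μ(k) for 1 ≤ k ≤ 176: μ(1) = 1, μ(2) = -1, μ(3) = -1, μ(5) = -1, μ(6) = 1, μ(7) = -1, μ(10) = 1, μ(11) = -1, μ(13) = -1, μ(14) = 1, μ(15) = 1, μ(17) = -1, μ(19) = -1, μ(21) = 1, μ(22) = 1, μ(23) = -1, μ(26) = 1, μ(29) = -1, μ(30) = -1, μ(31) = -1, μ(33) = 1, μ(34) = 1, μ(35) = 1, μ(37) = -1, μ(38) = 1, μ(39) = 1, μ(41) = -1, μ(42) = -1, μ(43) = -1, μ(46) = 1, μ(47) = -1, μ(51) = 1, μ(53) = -1, μ(55) = 1, μ(57) = 1, μ(58) = 1, μ(59) = -1, μ(61) = -1, μ(62) = 1, μ(65) = 1, μ(66) = -1, μ(67) = -1, μ(69) = 1, μ(70) = -1, μ(71) = -1, μ(73) = -1, μ(74) = 1, μ(77) = 1, μ(78) = -1, μ(79) = -1, μ(82) = 1, μ(83) = -1, μ(85) = 1, μ(86) = 1, μ(87) = 1, μ(89) = -1, μ(91) = 1, μ(93) = 1, μ(94) = 1, μ(95) = 1, μ(97) = -1, μ(101) = -1, μ(102) = -1, μ(103) = -1, μ(105) = -1, μ(106) = 1, μ(107) = -1, μ(109) = -1, μ(110) = -1, μ(111) = 1, μ(113) = -1, μ(114) = -1, μ(115) = 1, μ(118) = 1, μ(119) = 1, μ(122) = 1, μ(123) = 1, μ(127) = -1, μ(129) = 1, μ(130) = -1, μ(131) = -1, μ(133) = 1, μ(134) = 1, μ(137) = -1, μ(138) = -1, μ(139) = -1, μ(141) = 1, μ(142) = 1, μ(143) = 1, μ(145) = 1, μ(146) = 1, μ(149) = -1, μ(151) = -1, μ(154) = -1, μ(155) = 1, μ(157) = -1, μ(158) = 1, μ(159) = 1, μ(161) = 1, μ(163) = -1, μ(165) = -1, μ(166) = 1, μ(167) = -1, μ(170) = -1, μ(173) = -1, μ(174) = -1, with μ = 0 on non-squarefree integers. Summing μ(k)/k for k where μ(k) ≠ 0 gives -291895861671370214401988773976597804369856804354890517841750669749/27764983964554203230141949225149376041830084932479143674493613998285 ≈ -0.0105. (PNT ⟺ this sum → 0 as n → ∞.)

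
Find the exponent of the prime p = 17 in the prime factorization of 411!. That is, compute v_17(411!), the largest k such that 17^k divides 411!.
v_17(411!) = 25

Legendre's formula: v_p(n!) = Σ_{k ≥ 1} ⌊n / p^k⌋. For p = 17, n = 411, the terms are:
  ⌊411/17^1⌋ = ⌊411/17⌋ = 24
  ⌊411/17^2⌋ = ⌊411/289⌋ = 1
(the next term ⌊411/17^3⌋ = 0, terminating the sum). Summing: v_17(411!) = 24 + 1 = 25.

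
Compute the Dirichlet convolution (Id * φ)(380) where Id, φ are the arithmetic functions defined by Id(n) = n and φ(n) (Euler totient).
(Id * φ)(380) = 2664

Divisors of 380: [1, 2, 4, 5, 10, 19, 20, 38, 76, 95, 190, 380]. For each d | 380:
  d = 1: Id(1) · φ(380/1) = 1 · 144 = 144
  d = 2: Id(2) · φ(380/2) = 2 · 72 = 144
  d = 4: Id(4) · φ(380/4) = 4 · 72 = 288
  d = 5: Id(5) · φ(380/5) = 5 · 36 = 180
  d = 10: Id(10) · φ(380/10) = 10 · 18 = 180
  d = 19: Id(19) · φ(380/19) = 19 · 8 = 152
  d = 20: Id(20) · φ(380/20) = 20 · 18 = 360
  d = 38: Id(38) · φ(380/38) = 38 · 4 = 152
  d = 76: Id(76) · φ(380/76) = 76 · 4 = 304
  d = 95: Id(95) · φ(380/95) = 95 · 2 = 190
  d = 190: Id(190) · φ(380/190) = 190 · 1 = 190
  d = 380: Id(380) · φ(380/380) = 380 · 1 = 380
Summing: (Id * φ)(380) = 144 + 144 + 288 + 180 + 180 + 152 + 360 + 152 + 304 + 190 + 190 + 380 = 2664.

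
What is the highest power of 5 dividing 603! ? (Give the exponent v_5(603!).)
v_5(603!) = 148

Legendre's formula: v_p(n!) = Σ_{k ≥ 1} ⌊n / p^k⌋. For p = 5, n = 603, the terms are:
  ⌊603/5^1⌋ = ⌊603/5⌋ = 120
  ⌊603/5^2⌋ = ⌊603/25⌋ = 24
  ⌊603/5^3⌋ = ⌊603/125⌋ = 4
(the next term ⌊603/5^4⌋ = 0, terminating the sum). Summing: v_5(603!) = 120 + 24 + 4 = 148.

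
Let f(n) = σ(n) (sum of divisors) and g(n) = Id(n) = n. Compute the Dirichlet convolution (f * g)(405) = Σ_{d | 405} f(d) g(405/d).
(σ * Id)(405) = 6017

Divisors of 405: [1, 3, 5, 9, 15, 27, 45, 81, 135, 405]. For each d | 405:
  d = 1: σ(1) · Id(405/1) = 1 · 405 = 405
  d = 3: σ(3) · Id(405/3) = 4 · 135 = 540
  d = 5: σ(5) · Id(405/5) = 6 · 81 = 486
  d = 9: σ(9) · Id(405/9) = 13 · 45 = 585
  d = 15: σ(15) · Id(405/15) = 24 · 27 = 648
  d = 27: σ(27) · Id(405/27) = 40 · 15 = 600
  d = 45: σ(45) · Id(405/45) = 78 · 9 = 702
  d = 81: σ(81) · Id(405/81) = 121 · 5 = 605
  d = 135: σ(135) · Id(405/135) = 240 · 3 = 720
  d = 405: σ(405) · Id(405/405) = 726 · 1 = 726
Summing: (σ * Id)(405) = 405 + 540 + 486 + 585 + 648 + 600 + 702 + 605 + 720 + 726 = 6017.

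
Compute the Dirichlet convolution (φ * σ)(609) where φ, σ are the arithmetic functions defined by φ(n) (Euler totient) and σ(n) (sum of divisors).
(φ * σ)(609) = 4872

Divisors of 609: [1, 3, 7, 21, 29, 87, 203, 609]. For each d | 609:
  d = 1: φ(1) · σ(609/1) = 1 · 960 = 960
  d = 3: φ(3) · σ(609/3) = 2 · 240 = 480
  d = 7: φ(7) · σ(609/7) = 6 · 120 = 720
  d = 21: φ(21) · σ(609/21) = 12 · 30 = 360
  d = 29: φ(29) · σ(609/29) = 28 · 32 = 896
  d = 87: φ(87) · σ(609/87) = 56 · 8 = 448
  d = 203: φ(203) · σ(609/203) = 168 · 4 = 672
  d = 609: φ(609) · σ(609/609) = 336 · 1 = 336
Summing: (φ * σ)(609) = 960 + 480 + 720 + 360 + 896 + 448 + 672 + 336 = 4872.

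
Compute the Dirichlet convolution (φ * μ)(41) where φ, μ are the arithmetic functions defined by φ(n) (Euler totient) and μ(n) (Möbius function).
(φ * μ)(41) = 39

Divisors of 41: [1, 41]. For each d | 41:
  d = 1: φ(1) · μ(41/1) = 1 · -1 = -1
  d = 41: φ(41) · μ(41/41) = 40 · 1 = 40
Summing: (φ * μ)(41) = -1 + 40 = 39.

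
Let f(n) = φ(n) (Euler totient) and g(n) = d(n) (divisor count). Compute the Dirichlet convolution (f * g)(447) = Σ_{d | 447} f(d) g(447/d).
(φ * d)(447) = 600

Divisors of 447: [1, 3, 149, 447]. For each d | 447:
  d = 1: φ(1) · d(447/1) = 1 · 4 = 4
  d = 3: φ(3) · d(447/3) = 2 · 2 = 4
  d = 149: φ(149) · d(447/149) = 148 · 2 = 296
  d = 447: φ(447) · d(447/447) = 296 · 1 = 296
Summing: (φ * d)(447) = 4 + 4 + 296 + 296 = 600.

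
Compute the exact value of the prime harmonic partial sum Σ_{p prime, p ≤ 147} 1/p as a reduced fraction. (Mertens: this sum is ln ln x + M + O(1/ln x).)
Σ 1/p = 18825509850919239131453102166593625244431364344421618363/10014646650599190067509233131649940057366334653200433090

π(147) = 34, so the primes ≤ 147 are [2, 3, 5, 7, 11, 13, 17, 19, 23, 29, 31, 37, 41, 43, 47, 53, 59, 61, 67, 71, 73, 79, 83, 89, 97, 101, 103, 107, 109, 113, 127, 131, 137, 139]. Summing 1/p over these primes: 18825509850919239131453102166593625244431364344421618363/10014646650599190067509233131649940057366334653200433090 ≈ 1.8798. Mertens estimate ln ln(147) + 0.2615 ≈ 1.8690.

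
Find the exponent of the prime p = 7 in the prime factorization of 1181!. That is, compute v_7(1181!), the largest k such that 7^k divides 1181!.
v_7(1181!) = 195

Legendre's formula: v_p(n!) = Σ_{k ≥ 1} ⌊n / p^k⌋. For p = 7, n = 1181, the terms are:
  ⌊1181/7^1⌋ = ⌊1181/7⌋ = 168
  ⌊1181/7^2⌋ = ⌊1181/49⌋ = 24
  ⌊1181/7^3⌋ = ⌊1181/343⌋ = 3
(the next term ⌊1181/7^4⌋ = 0, terminating the sum). Summing: v_7(1181!) = 168 + 24 + 3 = 195.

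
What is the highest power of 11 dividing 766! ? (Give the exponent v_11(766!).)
v_11(766!) = 75

Legendre's formula: v_p(n!) = Σ_{k ≥ 1} ⌊n / p^k⌋. For p = 11, n = 766, the terms are:
  ⌊766/11^1⌋ = ⌊766/11⌋ = 69
  ⌊766/11^2⌋ = ⌊766/121⌋ = 6
(the next term ⌊766/11^3⌋ = 0, terminating the sum). Summing: v_11(766!) = 69 + 6 = 75.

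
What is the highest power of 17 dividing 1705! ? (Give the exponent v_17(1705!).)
v_17(1705!) = 105

Legendre's formula: v_p(n!) = Σ_{k ≥ 1} ⌊n / p^k⌋. For p = 17, n = 1705, the terms are:
  ⌊1705/17^1⌋ = ⌊1705/17⌋ = 100
  ⌊1705/17^2⌋ = ⌊1705/289⌋ = 5
(the next term ⌊1705/17^3⌋ = 0, terminating the sum). Summing: v_17(1705!) = 100 + 5 = 105.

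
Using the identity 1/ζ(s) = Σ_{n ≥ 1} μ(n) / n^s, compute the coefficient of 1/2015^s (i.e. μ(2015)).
μ(2015) = -1

Factor n = 2015 = 5 · 13 · 31. μ(n) = 0 if any exponent ≥ 2 (not squarefree); otherwise μ(n) = (−1)^{ω(n)} where ω(n) is the number of distinct prime factors. Applying: μ(2015) = -1.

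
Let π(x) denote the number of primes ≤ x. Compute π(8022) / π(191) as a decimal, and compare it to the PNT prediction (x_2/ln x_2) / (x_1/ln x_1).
π(8022)/π(191) = 1010/43 ≈ 23.4884;  PNT prediction ≈ 24.5380.

π(191) = 43 and π(8022) = 1010, so π(8022)/π(191) ≈ 23.4884. The PNT-predicted ratio is (8022/ln(8022)) / (191/ln(191)) ≈ 24.5380. The two agree to within a few percent, as expected.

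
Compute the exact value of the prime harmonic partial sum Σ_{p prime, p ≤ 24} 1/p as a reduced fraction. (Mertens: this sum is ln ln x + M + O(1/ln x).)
Σ 1/p = 334406399/223092870

π(24) = 9, so the primes ≤ 24 are [2, 3, 5, 7, 11, 13, 17, 19, 23]. Summing 1/p over these primes: 334406399/223092870 ≈ 1.4990. Mertens estimate ln ln(24) + 0.2615 ≈ 1.4178.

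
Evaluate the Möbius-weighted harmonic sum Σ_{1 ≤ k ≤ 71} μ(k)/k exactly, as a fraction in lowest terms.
Σ μ(k)/k = -200643437220052588790575/15941166575048541741926154

Values of μ(k) for 1 ≤ k ≤ 71: μ(1) = 1, μ(2) = -1, μ(3) = -1, μ(5) = -1, μ(6) = 1, μ(7) = -1, μ(10) = 1, μ(11) = -1, μ(13) = -1, μ(14) = 1, μ(15) = 1, μ(17) = -1, μ(19) = -1, μ(21) = 1, μ(22) = 1, μ(23) = -1, μ(26) = 1, μ(29) = -1, μ(30) = -1, μ(31) = -1, μ(33) = 1, μ(34) = 1, μ(35) = 1, μ(37) = -1, μ(38) = 1, μ(39) = 1, μ(41) = -1, μ(42) = -1, μ(43) = -1, μ(46) = 1, μ(47) = -1, μ(51) = 1, μ(53) = -1, μ(55) = 1, μ(57) = 1, μ(58) = 1, μ(59) = -1, μ(61) = -1, μ(62) = 1, μ(65) = 1, μ(66) = -1, μ(67) = -1, μ(69) = 1, μ(70) = -1, μ(71) = -1, with μ = 0 on non-squarefree integers. Summing μ(k)/k for k where μ(k) ≠ 0 gives -200643437220052588790575/15941166575048541741926154 ≈ -0.0126. (PNT ⟺ this sum → 0 as n → ∞.)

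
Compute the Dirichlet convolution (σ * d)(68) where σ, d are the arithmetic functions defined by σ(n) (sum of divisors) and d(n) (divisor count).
(σ * d)(68) = 320

Divisors of 68: [1, 2, 4, 17, 34, 68]. For each d | 68:
  d = 1: σ(1) · d(68/1) = 1 · 6 = 6
  d = 2: σ(2) · d(68/2) = 3 · 4 = 12
  d = 4: σ(4) · d(68/4) = 7 · 2 = 14
  d = 17: σ(17) · d(68/17) = 18 · 3 = 54
  d = 34: σ(34) · d(68/34) = 54 · 2 = 108
  d = 68: σ(68) · d(68/68) = 126 · 1 = 126
Summing: (σ * d)(68) = 6 + 12 + 14 + 54 + 108 + 126 = 320.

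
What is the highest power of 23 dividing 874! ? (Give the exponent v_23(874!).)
v_23(874!) = 39

Legendre's formula: v_p(n!) = Σ_{k ≥ 1} ⌊n / p^k⌋. For p = 23, n = 874, the terms are:
  ⌊874/23^1⌋ = ⌊874/23⌋ = 38
  ⌊874/23^2⌋ = ⌊874/529⌋ = 1
(the next term ⌊874/23^3⌋ = 0, terminating the sum). Summing: v_23(874!) = 38 + 1 = 39.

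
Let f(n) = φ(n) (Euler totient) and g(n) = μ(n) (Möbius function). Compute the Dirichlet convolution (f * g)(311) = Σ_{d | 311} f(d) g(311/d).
(φ * μ)(311) = 309

Divisors of 311: [1, 311]. For each d | 311:
  d = 1: φ(1) · μ(311/1) = 1 · -1 = -1
  d = 311: φ(311) · μ(311/311) = 310 · 1 = 310
Summing: (φ * μ)(311) = -1 + 310 = 309.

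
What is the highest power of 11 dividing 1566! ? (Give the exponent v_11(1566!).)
v_11(1566!) = 155

Legendre's formula: v_p(n!) = Σ_{k ≥ 1} ⌊n / p^k⌋. For p = 11, n = 1566, the terms are:
  ⌊1566/11^1⌋ = ⌊1566/11⌋ = 142
  ⌊1566/11^2⌋ = ⌊1566/121⌋ = 12
  ⌊1566/11^3⌋ = ⌊1566/1331⌋ = 1
(the next term ⌊1566/11^4⌋ = 0, terminating the sum). Summing: v_11(1566!) = 142 + 12 + 1 = 155.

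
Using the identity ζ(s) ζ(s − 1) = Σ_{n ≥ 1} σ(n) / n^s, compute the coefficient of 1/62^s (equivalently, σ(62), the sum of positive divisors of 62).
σ(62) = 96

In the product (Σ m^0/m^s)(Σ k / k^s) = Σ (Σ_{d | n} d) / n^s, the coefficient of 1/n^s is σ(n) = Σ_{d | n} d. For n = 62, divisors are [1, 2, 31, 62]; summing: σ(62) = 96.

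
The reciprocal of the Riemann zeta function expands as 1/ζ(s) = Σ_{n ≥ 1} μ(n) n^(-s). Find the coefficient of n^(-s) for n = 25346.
μ(25346) = 1

Factor n = 25346 = 2 · 19 · 23 · 29. μ(n) = 0 if any exponent ≥ 2 (not squarefree); otherwise μ(n) = (−1)^{ω(n)} where ω(n) is the number of distinct prime factors. Applying: μ(25346) = 1.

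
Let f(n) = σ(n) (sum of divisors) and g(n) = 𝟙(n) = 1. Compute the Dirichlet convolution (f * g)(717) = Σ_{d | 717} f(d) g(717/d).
(σ * 𝟙)(717) = 1205

Divisors of 717: [1, 3, 239, 717]. For each d | 717:
  d = 1: σ(1) · 𝟙(717/1) = 1 · 1 = 1
  d = 3: σ(3) · 𝟙(717/3) = 4 · 1 = 4
  d = 239: σ(239) · 𝟙(717/239) = 240 · 1 = 240
  d = 717: σ(717) · 𝟙(717/717) = 960 · 1 = 960
Summing: (σ * 𝟙)(717) = 1 + 4 + 240 + 960 = 1205.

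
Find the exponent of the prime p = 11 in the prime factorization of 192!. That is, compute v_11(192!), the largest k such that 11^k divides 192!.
v_11(192!) = 18

Legendre's formula: v_p(n!) = Σ_{k ≥ 1} ⌊n / p^k⌋. For p = 11, n = 192, the terms are:
  ⌊192/11^1⌋ = ⌊192/11⌋ = 17
  ⌊192/11^2⌋ = ⌊192/121⌋ = 1
(the next term ⌊192/11^3⌋ = 0, terminating the sum). Summing: v_11(192!) = 17 + 1 = 18.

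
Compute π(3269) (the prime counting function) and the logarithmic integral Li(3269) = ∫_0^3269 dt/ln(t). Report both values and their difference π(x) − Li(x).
π(3269) = 461;  Li(3269) ≈ 476.18;  π(x) − Li(x) ≈ -15.18.

Direct count of primes ≤ 3269 gives π(3269) = 461. Numerical evaluation of the logarithmic integral gives Li(3269) ≈ 476.18. The difference π(x) − Li(x) ≈ -15.18 is typically negative for small/moderate x (Li(x) overestimates), though Littlewood's theorem shows this sign changes infinitely often.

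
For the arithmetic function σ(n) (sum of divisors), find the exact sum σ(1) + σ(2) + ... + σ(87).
Σ_{n ≤ 87} σ(n) = 6229

Compute σ(n) for each 1 ≤ n ≤ 87: σ(1) = 1, σ(2) = 3, σ(3) = 4, σ(4) = 7, σ(5) = 6, σ(6) = 12, σ(7) = 8, σ(8) = 15, σ(9) = 13, σ(10) = 18, σ(11) = 12, σ(12) = 28, σ(13) = 14, σ(14) = 24, σ(15) = 24, σ(16) = 31, σ(17) = 18, σ(18) = 39, σ(19) = 20, σ(20) = 42, σ(21) = 32, σ(22) = 36, σ(23) = 24, σ(24) = 60, σ(25) = 31, σ(26) = 42, σ(27) = 40, σ(28) = 56, σ(29) = 30, σ(30) = 72, σ(31) = 32, σ(32) = 63, σ(33) = 48, σ(34) = 54, σ(35) = 48, σ(36) = 91, σ(37) = 38, σ(38) = 60, σ(39) = 56, σ(40) = 90, σ(41) = 42, σ(42) = 96, σ(43) = 44, σ(44) = 84, σ(45) = 78, σ(46) = 72, σ(47) = 48, σ(48) = 124, σ(49) = 57, σ(50) = 93, σ(51) = 72, σ(52) = 98, σ(53) = 54, σ(54) = 120, σ(55) = 72, σ(56) = 120, σ(57) = 80, σ(58) = 90, σ(59) = 60, σ(60) = 168, σ(61) = 62, σ(62) = 96, σ(63) = 104, σ(64) = 127, σ(65) = 84, σ(66) = 144, σ(67) = 68, σ(68) = 126, σ(69) = 96, σ(70) = 144, σ(71) = 72, σ(72) = 195, σ(73) = 74, σ(74) = 114, σ(75) = 124, σ(76) = 140, σ(77) = 96, σ(78) = 168, σ(79) = 80, σ(80) = 186, σ(81) = 121, σ(82) = 126, σ(83) = 84, σ(84) = 224, σ(85) = 108, σ(86) = 132, σ(87) = 120. Summing all 87 values: 6229. (Average order: Σ_{n ≤ x} σ(n) ~ (π²/12) x². For x = 87, (π²/12)·87² ≈ 6225.25.)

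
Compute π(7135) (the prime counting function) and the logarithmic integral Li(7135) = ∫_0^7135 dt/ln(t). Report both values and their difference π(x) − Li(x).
π(7135) = 914;  Li(7135) ≈ 929.56;  π(x) − Li(x) ≈ -15.56.

Direct count of primes ≤ 7135 gives π(7135) = 914. Numerical evaluation of the logarithmic integral gives Li(7135) ≈ 929.56. The difference π(x) − Li(x) ≈ -15.56 is typically negative for small/moderate x (Li(x) overestimates), though Littlewood's theorem shows this sign changes infinitely often.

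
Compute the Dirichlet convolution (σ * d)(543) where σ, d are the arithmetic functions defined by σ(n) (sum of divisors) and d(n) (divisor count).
(σ * d)(543) = 1104

Divisors of 543: [1, 3, 181, 543]. For each d | 543:
  d = 1: σ(1) · d(543/1) = 1 · 4 = 4
  d = 3: σ(3) · d(543/3) = 4 · 2 = 8
  d = 181: σ(181) · d(543/181) = 182 · 2 = 364
  d = 543: σ(543) · d(543/543) = 728 · 1 = 728
Summing: (σ * d)(543) = 4 + 8 + 364 + 728 = 1104.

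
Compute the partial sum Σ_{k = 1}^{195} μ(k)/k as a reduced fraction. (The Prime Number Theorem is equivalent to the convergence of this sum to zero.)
Σ μ(k)/k = -43277238338814707352435871087729404219364080007991120795068950289487278357/2094340804123062964635950016266159511607730554966537454865305011530672742866

Values of μ(k) for 1 ≤ k ≤ 195: μ(1) = 1, μ(2) = -1, μ(3) = -1, μ(5) = -1, μ(6) = 1, μ(7) = -1, μ(10) = 1, μ(11) = -1, μ(13) = -1, μ(14) = 1, μ(15) = 1, μ(17) = -1, μ(19) = -1, μ(21) = 1, μ(22) = 1, μ(23) = -1, μ(26) = 1, μ(29) = -1, μ(30) = -1, μ(31) = -1, μ(33) = 1, μ(34) = 1, μ(35) = 1, μ(37) = -1, μ(38) = 1, μ(39) = 1, μ(41) = -1, μ(42) = -1, μ(43) = -1, μ(46) = 1, μ(47) = -1, μ(51) = 1, μ(53) = -1, μ(55) = 1, μ(57) = 1, μ(58) = 1, μ(59) = -1, μ(61) = -1, μ(62) = 1, μ(65) = 1, μ(66) = -1, μ(67) = -1, μ(69) = 1, μ(70) = -1, μ(71) = -1, μ(73) = -1, μ(74) = 1, μ(77) = 1, μ(78) = -1, μ(79) = -1, μ(82) = 1, μ(83) = -1, μ(85) = 1, μ(86) = 1, μ(87) = 1, μ(89) = -1, μ(91) = 1, μ(93) = 1, μ(94) = 1, μ(95) = 1, μ(97) = -1, μ(101) = -1, μ(102) = -1, μ(103) = -1, μ(105) = -1, μ(106) = 1, μ(107) = -1, μ(109) = -1, μ(110) = -1, μ(111) = 1, μ(113) = -1, μ(114) = -1, μ(115) = 1, μ(118) = 1, μ(119) = 1, μ(122) = 1, μ(123) = 1, μ(127) = -1, μ(129) = 1, μ(130) = -1, μ(131) = -1, μ(133) = 1, μ(134) = 1, μ(137) = -1, μ(138) = -1, μ(139) = -1, μ(141) = 1, μ(142) = 1, μ(143) = 1, μ(145) = 1, μ(146) = 1, μ(149) = -1, μ(151) = -1, μ(154) = -1, μ(155) = 1, μ(157) = -1, μ(158) = 1, μ(159) = 1, μ(161) = 1, μ(163) = -1, μ(165) = -1, μ(166) = 1, μ(167) = -1, μ(170) = -1, μ(173) = -1, μ(174) = -1, μ(177) = 1, μ(178) = 1, μ(179) = -1, μ(181) = -1, μ(182) = -1, μ(183) = 1, μ(185) = 1, μ(186) = -1, μ(187) = 1, μ(190) = -1, μ(191) = -1, μ(193) = -1, μ(194) = 1, μ(195) = -1, with μ = 0 on non-squarefree integers. Summing μ(k)/k for k where μ(k) ≠ 0 gives -43277238338814707352435871087729404219364080007991120795068950289487278357/2094340804123062964635950016266159511607730554966537454865305011530672742866 ≈ -0.0207. (PNT ⟺ this sum → 0 as n → ∞.)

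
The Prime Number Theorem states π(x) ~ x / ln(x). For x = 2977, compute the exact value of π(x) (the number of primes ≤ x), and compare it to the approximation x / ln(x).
π(2977) = 429;  x/ln(x) ≈ 372.19;  relative error ≈ 13.24%.

Directly count primes up to 2977: π(2977) = 429. The PNT approximation gives 2977/ln(2977) ≈ 2977/7.99867 ≈ 372.19. Relative error (π(x) − x/ln(x)) / π(x) ≈ 13.24%; the approximation is known to undercount slightly (Li(x) is a better estimate).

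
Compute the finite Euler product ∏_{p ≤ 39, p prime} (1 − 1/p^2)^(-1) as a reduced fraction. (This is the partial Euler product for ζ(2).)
∏ = 5974606913975783369/3652034743605657600

The primes p ≤ 39 are [2, 3, 5, 7, 11, 13, 17, 19, 23, 29, 31, 37]. For each prime, (1 − 1/p^2)^(-1) = p^2 / (p^2 − 1). The product is (1 − 1/2^2)^(-1), (1 − 1/3^2)^(-1), (1 − 1/5^2)^(-1), (1 − 1/7^2)^(-1), (1 − 1/11^2)^(-1), (1 − 1/13^2)^(-1), (1 − 1/17^2)^(-1), (1 − 1/19^2)^(-1), (1 − 1/23^2)^(-1), (1 − 1/29^2)^(-1), (1 − 1/31^2)^(-1), (1 − 1/37^2)^(-1) = ∏ p^2 / (p^2 − 1) = 5974606913975783369/3652034743605657600.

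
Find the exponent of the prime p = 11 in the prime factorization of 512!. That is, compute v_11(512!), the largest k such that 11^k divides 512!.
v_11(512!) = 50

Legendre's formula: v_p(n!) = Σ_{k ≥ 1} ⌊n / p^k⌋. For p = 11, n = 512, the terms are:
  ⌊512/11^1⌋ = ⌊512/11⌋ = 46
  ⌊512/11^2⌋ = ⌊512/121⌋ = 4
(the next term ⌊512/11^3⌋ = 0, terminating the sum). Summing: v_11(512!) = 46 + 4 = 50.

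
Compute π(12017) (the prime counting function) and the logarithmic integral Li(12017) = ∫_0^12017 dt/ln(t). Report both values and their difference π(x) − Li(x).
π(12017) = 1440;  Li(12017) ≈ 1462.91;  π(x) − Li(x) ≈ -22.91.

Direct count of primes ≤ 12017 gives π(12017) = 1440. Numerical evaluation of the logarithmic integral gives Li(12017) ≈ 1462.91. The difference π(x) − Li(x) ≈ -22.91 is typically negative for small/moderate x (Li(x) overestimates), though Littlewood's theorem shows this sign changes infinitely often.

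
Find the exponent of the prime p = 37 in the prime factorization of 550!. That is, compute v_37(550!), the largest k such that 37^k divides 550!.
v_37(550!) = 14

Legendre's formula: v_p(n!) = Σ_{k ≥ 1} ⌊n / p^k⌋. For p = 37, n = 550, the terms are:
  ⌊550/37^1⌋ = ⌊550/37⌋ = 14
(the next term ⌊550/37^2⌋ = 0, terminating the sum). Summing: v_37(550!) = 14 = 14.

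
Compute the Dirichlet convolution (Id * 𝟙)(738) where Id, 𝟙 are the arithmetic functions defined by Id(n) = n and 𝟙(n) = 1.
(Id * 𝟙)(738) = 1638

Divisors of 738: [1, 2, 3, 6, 9, 18, 41, 82, 123, 246, 369, 738]. For each d | 738:
  d = 1: Id(1) · 𝟙(738/1) = 1 · 1 = 1
  d = 2: Id(2) · 𝟙(738/2) = 2 · 1 = 2
  d = 3: Id(3) · 𝟙(738/3) = 3 · 1 = 3
  d = 6: Id(6) · 𝟙(738/6) = 6 · 1 = 6
  d = 9: Id(9) · 𝟙(738/9) = 9 · 1 = 9
  d = 18: Id(18) · 𝟙(738/18) = 18 · 1 = 18
  d = 41: Id(41) · 𝟙(738/41) = 41 · 1 = 41
  d = 82: Id(82) · 𝟙(738/82) = 82 · 1 = 82
  d = 123: Id(123) · 𝟙(738/123) = 123 · 1 = 123
  d = 246: Id(246) · 𝟙(738/246) = 246 · 1 = 246
  d = 369: Id(369) · 𝟙(738/369) = 369 · 1 = 369
  d = 738: Id(738) · 𝟙(738/738) = 738 · 1 = 738
Summing: (Id * 𝟙)(738) = 1 + 2 + 3 + 6 + 9 + 18 + 41 + 82 + 123 + 246 + 369 + 738 = 1638.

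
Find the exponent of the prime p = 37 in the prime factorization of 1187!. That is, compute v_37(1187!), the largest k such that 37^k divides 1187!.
v_37(1187!) = 32

Legendre's formula: v_p(n!) = Σ_{k ≥ 1} ⌊n / p^k⌋. For p = 37, n = 1187, the terms are:
  ⌊1187/37^1⌋ = ⌊1187/37⌋ = 32
(the next term ⌊1187/37^2⌋ = 0, terminating the sum). Summing: v_37(1187!) = 32 = 32.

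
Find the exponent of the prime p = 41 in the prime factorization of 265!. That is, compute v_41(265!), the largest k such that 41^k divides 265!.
v_41(265!) = 6

Legendre's formula: v_p(n!) = Σ_{k ≥ 1} ⌊n / p^k⌋. For p = 41, n = 265, the terms are:
  ⌊265/41^1⌋ = ⌊265/41⌋ = 6
(the next term ⌊265/41^2⌋ = 0, terminating the sum). Summing: v_41(265!) = 6 = 6.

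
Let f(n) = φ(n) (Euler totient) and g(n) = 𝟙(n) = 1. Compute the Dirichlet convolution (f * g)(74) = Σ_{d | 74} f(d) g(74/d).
(φ * 𝟙)(74) = 74

Divisors of 74: [1, 2, 37, 74]. For each d | 74:
  d = 1: φ(1) · 𝟙(74/1) = 1 · 1 = 1
  d = 2: φ(2) · 𝟙(74/2) = 1 · 1 = 1
  d = 37: φ(37) · 𝟙(74/37) = 36 · 1 = 36
  d = 74: φ(74) · 𝟙(74/74) = 36 · 1 = 36
Summing: (φ * 𝟙)(74) = 1 + 1 + 36 + 36 = 74.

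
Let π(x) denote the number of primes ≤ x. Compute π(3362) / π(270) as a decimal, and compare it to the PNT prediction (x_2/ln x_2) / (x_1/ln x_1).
π(3362)/π(270) = 474/57 ≈ 8.3158;  PNT prediction ≈ 8.5848.

π(270) = 57 and π(3362) = 474, so π(3362)/π(270) ≈ 8.3158. The PNT-predicted ratio is (3362/ln(3362)) / (270/ln(270)) ≈ 8.5848. The two agree to within a few percent, as expected.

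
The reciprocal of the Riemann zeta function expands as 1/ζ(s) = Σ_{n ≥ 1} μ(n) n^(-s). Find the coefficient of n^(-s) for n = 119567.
μ(119567) = 1

Factor n = 119567 = 7 · 19 · 29 · 31. μ(n) = 0 if any exponent ≥ 2 (not squarefree); otherwise μ(n) = (−1)^{ω(n)} where ω(n) is the number of distinct prime factors. Applying: μ(119567) = 1.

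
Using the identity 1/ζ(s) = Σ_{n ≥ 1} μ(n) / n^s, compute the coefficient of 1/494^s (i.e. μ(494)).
μ(494) = -1

Factor n = 494 = 2 · 13 · 19. μ(n) = 0 if any exponent ≥ 2 (not squarefree); otherwise μ(n) = (−1)^{ω(n)} where ω(n) is the number of distinct prime factors. Applying: μ(494) = -1.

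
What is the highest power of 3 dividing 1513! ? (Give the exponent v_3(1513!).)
v_3(1513!) = 754

Legendre's formula: v_p(n!) = Σ_{k ≥ 1} ⌊n / p^k⌋. For p = 3, n = 1513, the terms are:
  ⌊1513/3^1⌋ = ⌊1513/3⌋ = 504
  ⌊1513/3^2⌋ = ⌊1513/9⌋ = 168
  ⌊1513/3^3⌋ = ⌊1513/27⌋ = 56
  ⌊1513/3^4⌋ = ⌊1513/81⌋ = 18
  ⌊1513/3^5⌋ = ⌊1513/243⌋ = 6
  ⌊1513/3^6⌋ = ⌊1513/729⌋ = 2
(the next term ⌊1513/3^7⌋ = 0, terminating the sum). Summing: v_3(1513!) = 504 + 168 + 56 + 18 + 6 + 2 = 754.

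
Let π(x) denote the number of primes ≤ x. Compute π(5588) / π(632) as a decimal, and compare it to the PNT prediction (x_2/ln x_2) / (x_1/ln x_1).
π(5588)/π(632) = 737/115 ≈ 6.4087;  PNT prediction ≈ 6.6084.

π(632) = 115 and π(5588) = 737, so π(5588)/π(632) ≈ 6.4087. The PNT-predicted ratio is (5588/ln(5588)) / (632/ln(632)) ≈ 6.6084. The two agree to within a few percent, as expected.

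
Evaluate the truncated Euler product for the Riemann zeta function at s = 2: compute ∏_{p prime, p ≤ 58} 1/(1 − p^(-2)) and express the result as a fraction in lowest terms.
∏ = 35034630647548196605993834769/21373637931227167970033664000

The primes p ≤ 58 are [2, 3, 5, 7, 11, 13, 17, 19, 23, 29, 31, 37, 41, 43, 47, 53]. For each prime, (1 − 1/p^2)^(-1) = p^2 / (p^2 − 1). The product is (1 − 1/2^2)^(-1), (1 − 1/3^2)^(-1), (1 − 1/5^2)^(-1), (1 − 1/7^2)^(-1), (1 − 1/11^2)^(-1), (1 − 1/13^2)^(-1), (1 − 1/17^2)^(-1), (1 − 1/19^2)^(-1), (1 − 1/23^2)^(-1), (1 − 1/29^2)^(-1), (1 − 1/31^2)^(-1), (1 − 1/37^2)^(-1), (1 − 1/41^2)^(-1), (1 − 1/43^2)^(-1), (1 − 1/47^2)^(-1), (1 − 1/53^2)^(-1) = ∏ p^2 / (p^2 − 1) = 35034630647548196605993834769/21373637931227167970033664000.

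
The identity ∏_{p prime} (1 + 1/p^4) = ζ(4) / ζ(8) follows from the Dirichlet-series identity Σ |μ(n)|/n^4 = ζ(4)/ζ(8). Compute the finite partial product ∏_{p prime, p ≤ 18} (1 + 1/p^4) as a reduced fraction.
∏ = 269172760629240720452/249717000818881220625

The primes p ≤ 18 are [2, 3, 5, 7, 11, 13, 17]. For each, (1 + 1/p^4) = (p^4 + 1)/p^4. Multiplying these fractions over p ∈ [2, 3, 5, 7, 11, 13, 17] gives 269172760629240720452/249717000818881220625. (In the limit P → ∞ this tends to ζ(4)/ζ(8).)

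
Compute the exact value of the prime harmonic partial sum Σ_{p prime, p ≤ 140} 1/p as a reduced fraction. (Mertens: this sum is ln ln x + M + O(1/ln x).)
Σ 1/p = 18825509850919239131453102166593625244431364344421618363/10014646650599190067509233131649940057366334653200433090

π(140) = 34, so the primes ≤ 140 are [2, 3, 5, 7, 11, 13, 17, 19, 23, 29, 31, 37, 41, 43, 47, 53, 59, 61, 67, 71, 73, 79, 83, 89, 97, 101, 103, 107, 109, 113, 127, 131, 137, 139]. Summing 1/p over these primes: 18825509850919239131453102166593625244431364344421618363/10014646650599190067509233131649940057366334653200433090 ≈ 1.8798. Mertens estimate ln ln(140) + 0.2615 ≈ 1.8592.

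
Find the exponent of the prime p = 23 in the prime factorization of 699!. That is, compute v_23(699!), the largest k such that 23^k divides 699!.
v_23(699!) = 31

Legendre's formula: v_p(n!) = Σ_{k ≥ 1} ⌊n / p^k⌋. For p = 23, n = 699, the terms are:
  ⌊699/23^1⌋ = ⌊699/23⌋ = 30
  ⌊699/23^2⌋ = ⌊699/529⌋ = 1
(the next term ⌊699/23^3⌋ = 0, terminating the sum). Summing: v_23(699!) = 30 + 1 = 31.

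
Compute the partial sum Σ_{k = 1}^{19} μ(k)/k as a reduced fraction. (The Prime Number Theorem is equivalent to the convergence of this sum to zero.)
Σ μ(k)/k = -81988/1616615

Values of μ(k) for 1 ≤ k ≤ 19: μ(1) = 1, μ(2) = -1, μ(3) = -1, μ(5) = -1, μ(6) = 1, μ(7) = -1, μ(10) = 1, μ(11) = -1, μ(13) = -1, μ(14) = 1, μ(15) = 1, μ(17) = -1, μ(19) = -1, with μ = 0 on non-squarefree integers. Summing μ(k)/k for k where μ(k) ≠ 0 gives -81988/1616615 ≈ -0.0507. (PNT ⟺ this sum → 0 as n → ∞.)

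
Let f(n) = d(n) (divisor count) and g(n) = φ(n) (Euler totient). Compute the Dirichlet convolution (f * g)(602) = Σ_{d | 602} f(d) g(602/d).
(d * φ)(602) = 1056

Divisors of 602: [1, 2, 7, 14, 43, 86, 301, 602]. For each d | 602:
  d = 1: d(1) · φ(602/1) = 1 · 252 = 252
  d = 2: d(2) · φ(602/2) = 2 · 252 = 504
  d = 7: d(7) · φ(602/7) = 2 · 42 = 84
  d = 14: d(14) · φ(602/14) = 4 · 42 = 168
  d = 43: d(43) · φ(602/43) = 2 · 6 = 12
  d = 86: d(86) · φ(602/86) = 4 · 6 = 24
  d = 301: d(301) · φ(602/301) = 4 · 1 = 4
  d = 602: d(602) · φ(602/602) = 8 · 1 = 8
Summing: (d * φ)(602) = 252 + 504 + 84 + 168 + 12 + 24 + 4 + 8 = 1056.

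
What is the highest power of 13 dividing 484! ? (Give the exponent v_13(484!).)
v_13(484!) = 39

Legendre's formula: v_p(n!) = Σ_{k ≥ 1} ⌊n / p^k⌋. For p = 13, n = 484, the terms are:
  ⌊484/13^1⌋ = ⌊484/13⌋ = 37
  ⌊484/13^2⌋ = ⌊484/169⌋ = 2
(the next term ⌊484/13^3⌋ = 0, terminating the sum). Summing: v_13(484!) = 37 + 2 = 39.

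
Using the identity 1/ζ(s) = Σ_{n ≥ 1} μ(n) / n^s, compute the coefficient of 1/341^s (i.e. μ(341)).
μ(341) = 1

Factor n = 341 = 11 · 31. μ(n) = 0 if any exponent ≥ 2 (not squarefree); otherwise μ(n) = (−1)^{ω(n)} where ω(n) is the number of distinct prime factors. Applying: μ(341) = 1.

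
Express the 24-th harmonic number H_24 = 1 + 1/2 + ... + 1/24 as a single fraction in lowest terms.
H_24 = 1347822955/356948592

Direct summation: H_24 = 1 + 1/2 + ... + 1/24. The least common denominator is lcm(1, ..., 24) = 5354228880; over this denominator the numerator is 5354228880 + 2677114440 + 1784742960 + 1338557220 + 1070845776 + 892371480 + 764889840 + 669278610 + 594914320 + 535422888 + 486748080 + 446185740 + 411863760 + 382444920 + 356948592 + 334639305 + 314954640 + 297457160 + 281801520 + 267711444 + 254963280 + 243374040 + 232792560 + 223092870 = 20217344325, so H_24 = 20217344325/5354228880; reducing by gcd(20217344325, 5354228880) = 15 gives 1347822955/356948592 ≈ 3.77596. (The PNT-adjacent estimate ln(24) + γ ≈ 3.75527 matches within O(1/n).)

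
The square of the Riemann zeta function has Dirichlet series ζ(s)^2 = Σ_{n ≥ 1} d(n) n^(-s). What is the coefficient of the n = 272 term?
d(272) = 10

ζ(s)^2 = (Σ 1/m^s)(Σ 1/k^s). The coefficient of 1/n^s in the product is the number of ordered pairs (m, k) with mk = n, which equals d(n). For n = 272, divisors are [1, 2, 4, 8, 16, 17, 34, 68, 136, 272], so d(272) = 10.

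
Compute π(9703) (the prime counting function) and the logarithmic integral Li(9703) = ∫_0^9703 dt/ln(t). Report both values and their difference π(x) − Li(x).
π(9703) = 1197;  Li(9703) ≈ 1213.84;  π(x) − Li(x) ≈ -16.84.

Direct count of primes ≤ 9703 gives π(9703) = 1197. Numerical evaluation of the logarithmic integral gives Li(9703) ≈ 1213.84. The difference π(x) − Li(x) ≈ -16.84 is typically negative for small/moderate x (Li(x) overestimates), though Littlewood's theorem shows this sign changes infinitely often.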